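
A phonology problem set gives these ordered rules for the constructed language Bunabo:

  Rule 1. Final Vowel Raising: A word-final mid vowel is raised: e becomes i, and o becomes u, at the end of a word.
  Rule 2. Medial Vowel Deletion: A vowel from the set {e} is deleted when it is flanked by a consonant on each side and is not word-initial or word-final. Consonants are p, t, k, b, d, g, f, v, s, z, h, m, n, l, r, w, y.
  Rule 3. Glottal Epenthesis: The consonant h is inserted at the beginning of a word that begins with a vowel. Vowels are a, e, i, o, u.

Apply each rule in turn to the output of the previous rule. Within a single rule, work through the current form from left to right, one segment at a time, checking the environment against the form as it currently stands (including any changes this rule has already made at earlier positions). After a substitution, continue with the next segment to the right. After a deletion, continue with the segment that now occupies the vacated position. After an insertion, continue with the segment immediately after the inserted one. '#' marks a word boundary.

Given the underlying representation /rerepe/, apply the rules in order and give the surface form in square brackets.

Rule 1 Final Vowel Raising: [rerepe] → [rerepi]
Rule 2 Medial Vowel Deletion: [rerepi] → [rrpi]
Rule 3 Glottal Epenthesis: no change — [rrpi]

[rrpi]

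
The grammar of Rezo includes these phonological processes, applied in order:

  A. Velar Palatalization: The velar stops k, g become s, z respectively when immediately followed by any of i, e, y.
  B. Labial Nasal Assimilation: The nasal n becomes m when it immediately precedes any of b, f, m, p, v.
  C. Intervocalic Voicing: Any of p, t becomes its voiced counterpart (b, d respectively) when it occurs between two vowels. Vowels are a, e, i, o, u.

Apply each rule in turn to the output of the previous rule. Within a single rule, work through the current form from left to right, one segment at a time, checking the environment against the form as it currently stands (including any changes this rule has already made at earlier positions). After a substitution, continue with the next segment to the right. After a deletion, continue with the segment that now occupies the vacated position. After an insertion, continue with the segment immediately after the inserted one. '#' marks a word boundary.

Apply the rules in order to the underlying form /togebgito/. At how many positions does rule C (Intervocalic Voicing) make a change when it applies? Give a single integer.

A Velar Palatalization: [togebgito] → [tozebzito]
B Labial Nasal Assimilation: no change — [tozebzito]
C Intervocalic Voicing: [tozebzito] → [tozebzido]
Rule C changed 1 position(s).

1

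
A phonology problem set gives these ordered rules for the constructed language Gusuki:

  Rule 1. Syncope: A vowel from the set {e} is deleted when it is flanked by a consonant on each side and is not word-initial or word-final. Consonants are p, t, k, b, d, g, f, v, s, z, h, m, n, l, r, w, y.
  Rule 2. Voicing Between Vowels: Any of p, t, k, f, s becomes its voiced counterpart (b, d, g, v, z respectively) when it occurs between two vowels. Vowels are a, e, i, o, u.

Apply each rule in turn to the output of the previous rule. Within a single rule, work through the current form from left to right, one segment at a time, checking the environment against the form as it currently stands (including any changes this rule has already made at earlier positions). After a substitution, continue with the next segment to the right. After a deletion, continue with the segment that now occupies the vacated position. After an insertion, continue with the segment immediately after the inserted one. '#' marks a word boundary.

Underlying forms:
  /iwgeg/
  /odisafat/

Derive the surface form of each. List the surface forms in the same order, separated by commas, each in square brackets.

[iwgg], [odizavat]

/iwgeg/:
  Rule 1 Syncope: [iwgeg] → [iwgg]
  Rule 2 Voicing Between Vowels: no change — [iwgg]
/odisafat/:
  Rule 1 Syncope: no change — [odisafat]
  Rule 2 Voicing Between Vowels: [odisafat] → [odizavat]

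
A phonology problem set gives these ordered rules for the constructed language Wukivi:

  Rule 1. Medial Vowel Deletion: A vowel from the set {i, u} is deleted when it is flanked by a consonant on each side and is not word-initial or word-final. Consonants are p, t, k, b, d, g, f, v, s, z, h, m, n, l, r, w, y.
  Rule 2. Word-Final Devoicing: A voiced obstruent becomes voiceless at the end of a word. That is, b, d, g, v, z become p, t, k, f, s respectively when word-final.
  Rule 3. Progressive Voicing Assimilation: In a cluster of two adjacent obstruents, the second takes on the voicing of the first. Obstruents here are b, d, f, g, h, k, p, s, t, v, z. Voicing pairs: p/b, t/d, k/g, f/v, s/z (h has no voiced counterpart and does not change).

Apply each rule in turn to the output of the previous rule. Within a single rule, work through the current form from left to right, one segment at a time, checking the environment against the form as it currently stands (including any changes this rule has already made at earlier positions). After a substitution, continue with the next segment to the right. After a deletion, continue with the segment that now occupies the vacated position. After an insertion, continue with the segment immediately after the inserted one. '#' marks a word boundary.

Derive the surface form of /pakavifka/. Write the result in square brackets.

Rule 1 Medial Vowel Deletion: [pakavifka] → [pakavfka]
Rule 2 Word-Final Devoicing: no change — [pakavfka]
Rule 3 Progressive Voicing Assimilation: [pakavfka] → [pakavvga]

[pakavvga]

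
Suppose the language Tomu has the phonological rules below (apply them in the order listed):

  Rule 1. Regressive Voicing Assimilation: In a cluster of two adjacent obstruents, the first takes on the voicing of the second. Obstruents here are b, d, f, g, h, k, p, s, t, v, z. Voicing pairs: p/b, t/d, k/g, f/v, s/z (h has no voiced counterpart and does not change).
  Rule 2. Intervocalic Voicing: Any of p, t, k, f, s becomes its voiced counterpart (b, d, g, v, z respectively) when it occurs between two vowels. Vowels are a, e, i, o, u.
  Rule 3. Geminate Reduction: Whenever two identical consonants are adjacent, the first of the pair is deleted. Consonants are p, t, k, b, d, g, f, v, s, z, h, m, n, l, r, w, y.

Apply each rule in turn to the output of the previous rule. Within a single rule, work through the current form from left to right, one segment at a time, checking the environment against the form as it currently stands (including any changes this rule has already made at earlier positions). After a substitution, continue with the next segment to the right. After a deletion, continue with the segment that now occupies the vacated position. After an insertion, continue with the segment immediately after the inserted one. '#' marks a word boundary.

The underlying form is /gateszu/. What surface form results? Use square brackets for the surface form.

[gadezu]

Rule 1 Regressive Voicing Assimilation: [gateszu] → [gatezzu]
Rule 2 Intervocalic Voicing: [gatezzu] → [gadezzu]
Rule 3 Geminate Reduction: [gadezzu] → [gadezu]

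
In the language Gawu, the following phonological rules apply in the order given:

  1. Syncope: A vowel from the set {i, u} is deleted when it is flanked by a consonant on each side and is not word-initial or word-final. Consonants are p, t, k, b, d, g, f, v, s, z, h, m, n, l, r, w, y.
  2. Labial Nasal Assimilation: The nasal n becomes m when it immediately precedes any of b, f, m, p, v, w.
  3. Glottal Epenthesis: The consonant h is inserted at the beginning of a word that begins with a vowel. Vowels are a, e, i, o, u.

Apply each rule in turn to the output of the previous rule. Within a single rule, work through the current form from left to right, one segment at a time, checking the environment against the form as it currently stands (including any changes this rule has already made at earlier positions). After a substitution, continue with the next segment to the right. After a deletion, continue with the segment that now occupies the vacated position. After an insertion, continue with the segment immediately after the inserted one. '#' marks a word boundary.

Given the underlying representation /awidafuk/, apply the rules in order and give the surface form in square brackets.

[hawdafk]

1 Syncope: [awidafuk] → [awdafk]
2 Labial Nasal Assimilation: no change — [awdafk]
3 Glottal Epenthesis: [awdafk] → [hawdafk]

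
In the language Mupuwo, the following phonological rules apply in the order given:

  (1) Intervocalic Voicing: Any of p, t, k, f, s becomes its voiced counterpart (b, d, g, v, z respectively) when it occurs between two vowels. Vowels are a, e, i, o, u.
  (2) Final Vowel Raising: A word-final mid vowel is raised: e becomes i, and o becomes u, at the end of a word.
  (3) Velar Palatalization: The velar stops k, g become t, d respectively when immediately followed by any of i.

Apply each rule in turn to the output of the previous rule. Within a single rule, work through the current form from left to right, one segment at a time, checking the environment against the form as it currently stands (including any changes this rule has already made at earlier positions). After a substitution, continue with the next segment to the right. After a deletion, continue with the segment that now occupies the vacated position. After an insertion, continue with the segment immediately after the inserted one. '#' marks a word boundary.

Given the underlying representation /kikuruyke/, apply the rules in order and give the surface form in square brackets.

[tiguruyti]

(1) Intervocalic Voicing: [kikuruyke] → [kiguruyke]
(2) Final Vowel Raising: [kiguruyke] → [kiguruyki]
(3) Velar Palatalization: [kiguruyki] → [tiguruyti]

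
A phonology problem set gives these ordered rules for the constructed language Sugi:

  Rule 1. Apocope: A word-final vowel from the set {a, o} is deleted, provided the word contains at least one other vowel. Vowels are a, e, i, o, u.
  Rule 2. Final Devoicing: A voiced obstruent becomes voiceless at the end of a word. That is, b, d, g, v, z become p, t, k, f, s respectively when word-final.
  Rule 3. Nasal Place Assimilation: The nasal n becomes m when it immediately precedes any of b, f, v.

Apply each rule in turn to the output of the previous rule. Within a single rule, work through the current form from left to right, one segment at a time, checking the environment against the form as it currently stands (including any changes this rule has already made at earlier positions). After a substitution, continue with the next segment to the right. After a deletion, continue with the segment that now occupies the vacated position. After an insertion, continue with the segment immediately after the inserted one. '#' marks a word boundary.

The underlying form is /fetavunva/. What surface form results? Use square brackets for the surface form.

Rule 1 Apocope: [fetavunva] → [fetavunv]
Rule 2 Final Devoicing: [fetavunv] → [fetavunf]
Rule 3 Nasal Place Assimilation: [fetavunf] → [fetavumf]

[fetavumf]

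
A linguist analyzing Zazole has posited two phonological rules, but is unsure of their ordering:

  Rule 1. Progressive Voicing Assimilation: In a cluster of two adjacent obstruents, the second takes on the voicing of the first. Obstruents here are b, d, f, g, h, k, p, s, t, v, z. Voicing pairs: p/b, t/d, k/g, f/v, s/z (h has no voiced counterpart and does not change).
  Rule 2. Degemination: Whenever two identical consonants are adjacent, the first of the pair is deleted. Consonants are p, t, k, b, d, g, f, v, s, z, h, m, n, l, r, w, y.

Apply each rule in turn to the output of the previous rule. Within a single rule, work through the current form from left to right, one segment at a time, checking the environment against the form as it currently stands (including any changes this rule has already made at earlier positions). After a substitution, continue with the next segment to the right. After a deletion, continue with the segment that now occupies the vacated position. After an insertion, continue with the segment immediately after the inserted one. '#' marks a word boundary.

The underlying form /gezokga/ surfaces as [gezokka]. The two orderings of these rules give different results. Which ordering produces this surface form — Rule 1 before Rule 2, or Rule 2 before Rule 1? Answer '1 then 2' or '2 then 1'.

Order 1 then 2:
  1 Progressive Voicing Assimilation: [gezokga] → [gezokka]
  2 Degemination: [gezokka] → [gezoka]
  result: [gezoka]
Order 2 then 1:
  2 Degemination: no change — [gezokga]
  1 Progressive Voicing Assimilation: [gezokga] → [gezokka]
  result: [gezokka]

2 then 1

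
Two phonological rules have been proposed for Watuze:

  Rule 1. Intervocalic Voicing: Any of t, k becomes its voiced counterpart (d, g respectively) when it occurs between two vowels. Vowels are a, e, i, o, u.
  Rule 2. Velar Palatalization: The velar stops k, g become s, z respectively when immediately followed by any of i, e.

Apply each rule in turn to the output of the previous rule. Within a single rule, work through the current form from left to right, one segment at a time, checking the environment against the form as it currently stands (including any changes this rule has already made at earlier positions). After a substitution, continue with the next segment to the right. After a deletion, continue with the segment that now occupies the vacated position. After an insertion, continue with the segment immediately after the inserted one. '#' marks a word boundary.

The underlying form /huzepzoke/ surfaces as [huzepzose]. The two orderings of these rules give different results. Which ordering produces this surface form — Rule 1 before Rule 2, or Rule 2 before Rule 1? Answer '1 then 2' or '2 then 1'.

2 then 1

Order 1 then 2:
  1 Intervocalic Voicing: [huzepzoke] → [huzepzoge]
  2 Velar Palatalization: [huzepzoge] → [huzepzoze]
  result: [huzepzoze]
Order 2 then 1:
  2 Velar Palatalization: [huzepzoke] → [huzepzose]
  1 Intervocalic Voicing: no change — [huzepzose]
  result: [huzepzose]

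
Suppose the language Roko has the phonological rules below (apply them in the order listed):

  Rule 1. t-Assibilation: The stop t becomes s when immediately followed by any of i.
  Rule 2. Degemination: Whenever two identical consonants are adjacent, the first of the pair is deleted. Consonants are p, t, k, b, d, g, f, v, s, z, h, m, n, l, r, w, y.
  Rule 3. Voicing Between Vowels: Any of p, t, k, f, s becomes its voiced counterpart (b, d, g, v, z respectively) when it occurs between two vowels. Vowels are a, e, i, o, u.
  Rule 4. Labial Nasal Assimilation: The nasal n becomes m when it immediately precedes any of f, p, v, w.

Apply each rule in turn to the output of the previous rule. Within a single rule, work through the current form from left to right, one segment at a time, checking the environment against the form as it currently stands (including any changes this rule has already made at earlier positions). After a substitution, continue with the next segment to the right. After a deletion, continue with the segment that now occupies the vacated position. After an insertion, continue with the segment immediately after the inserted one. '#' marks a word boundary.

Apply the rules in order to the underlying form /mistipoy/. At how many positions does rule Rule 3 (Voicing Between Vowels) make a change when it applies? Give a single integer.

Rule 1 t-Assibilation: [mistipoy] → [missipoy]
Rule 2 Degemination: [missipoy] → [misipoy]
Rule 3 Voicing Between Vowels: [misipoy] → [miziboy]
Rule 4 Labial Nasal Assimilation: no change — [miziboy]
Rule Rule 3 changed 2 position(s).

2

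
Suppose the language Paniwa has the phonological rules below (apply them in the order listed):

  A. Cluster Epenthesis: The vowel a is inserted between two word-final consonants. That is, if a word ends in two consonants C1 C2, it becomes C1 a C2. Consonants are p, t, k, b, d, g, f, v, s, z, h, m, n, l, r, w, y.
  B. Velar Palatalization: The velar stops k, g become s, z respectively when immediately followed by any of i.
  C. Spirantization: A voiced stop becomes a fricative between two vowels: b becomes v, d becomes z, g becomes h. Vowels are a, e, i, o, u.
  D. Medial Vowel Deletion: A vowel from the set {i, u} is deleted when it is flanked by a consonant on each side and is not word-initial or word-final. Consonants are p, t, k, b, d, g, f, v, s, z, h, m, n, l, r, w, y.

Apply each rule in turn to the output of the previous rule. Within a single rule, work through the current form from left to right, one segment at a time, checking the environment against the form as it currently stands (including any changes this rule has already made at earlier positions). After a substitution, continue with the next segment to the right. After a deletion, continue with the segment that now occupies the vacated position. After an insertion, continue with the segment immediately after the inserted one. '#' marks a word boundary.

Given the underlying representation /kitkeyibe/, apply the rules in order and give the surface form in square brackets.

[stkeyve]

A Cluster Epenthesis: no change — [kitkeyibe]
B Velar Palatalization: [kitkeyibe] → [sitkeyibe]
C Spirantization: [sitkeyibe] → [sitkeyive]
D Medial Vowel Deletion: [sitkeyive] → [stkeyve]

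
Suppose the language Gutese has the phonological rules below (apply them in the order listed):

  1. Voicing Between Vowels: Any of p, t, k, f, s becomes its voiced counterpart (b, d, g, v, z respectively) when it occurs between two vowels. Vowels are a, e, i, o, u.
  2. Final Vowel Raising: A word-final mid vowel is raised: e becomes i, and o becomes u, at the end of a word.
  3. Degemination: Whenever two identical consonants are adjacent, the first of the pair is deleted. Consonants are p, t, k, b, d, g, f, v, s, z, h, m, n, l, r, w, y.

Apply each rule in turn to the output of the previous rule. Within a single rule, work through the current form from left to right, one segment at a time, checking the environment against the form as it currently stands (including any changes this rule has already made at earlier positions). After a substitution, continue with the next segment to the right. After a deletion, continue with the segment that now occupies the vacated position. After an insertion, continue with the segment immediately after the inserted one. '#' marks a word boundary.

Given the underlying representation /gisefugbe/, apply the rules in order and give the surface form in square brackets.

[gizevugbi]

1 Voicing Between Vowels: [gisefugbe] → [gizevugbe]
2 Final Vowel Raising: [gizevugbe] → [gizevugbi]
3 Degemination: no change — [gizevugbi]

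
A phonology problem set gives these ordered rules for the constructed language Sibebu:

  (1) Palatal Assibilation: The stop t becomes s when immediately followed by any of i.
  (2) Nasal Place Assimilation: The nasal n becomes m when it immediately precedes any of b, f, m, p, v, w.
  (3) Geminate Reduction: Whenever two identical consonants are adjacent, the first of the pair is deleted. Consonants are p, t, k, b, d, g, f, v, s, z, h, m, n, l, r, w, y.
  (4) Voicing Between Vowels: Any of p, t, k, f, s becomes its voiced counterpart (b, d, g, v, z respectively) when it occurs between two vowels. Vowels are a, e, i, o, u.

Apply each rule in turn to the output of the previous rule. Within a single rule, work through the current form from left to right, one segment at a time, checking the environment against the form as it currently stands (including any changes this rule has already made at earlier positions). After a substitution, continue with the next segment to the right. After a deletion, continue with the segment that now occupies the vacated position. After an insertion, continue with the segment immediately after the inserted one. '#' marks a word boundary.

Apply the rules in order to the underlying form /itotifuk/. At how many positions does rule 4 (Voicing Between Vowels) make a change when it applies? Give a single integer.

3

(1) Palatal Assibilation: [itotifuk] → [itosifuk]
(2) Nasal Place Assimilation: no change — [itosifuk]
(3) Geminate Reduction: no change — [itosifuk]
(4) Voicing Between Vowels: [itosifuk] → [idozivuk]
Rule 4 changed 3 position(s).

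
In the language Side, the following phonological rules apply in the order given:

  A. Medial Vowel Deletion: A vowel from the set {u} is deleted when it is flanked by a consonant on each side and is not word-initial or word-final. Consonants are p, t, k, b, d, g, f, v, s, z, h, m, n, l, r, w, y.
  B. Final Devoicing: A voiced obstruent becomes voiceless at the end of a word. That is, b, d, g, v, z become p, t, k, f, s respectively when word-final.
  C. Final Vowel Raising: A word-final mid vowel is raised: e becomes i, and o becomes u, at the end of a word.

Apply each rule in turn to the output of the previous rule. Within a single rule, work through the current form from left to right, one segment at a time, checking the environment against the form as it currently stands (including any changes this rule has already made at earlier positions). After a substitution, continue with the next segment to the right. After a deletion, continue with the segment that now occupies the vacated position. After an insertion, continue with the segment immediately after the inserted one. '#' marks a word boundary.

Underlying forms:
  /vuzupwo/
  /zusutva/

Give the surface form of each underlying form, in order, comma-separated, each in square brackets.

/vuzupwo/:
  A Medial Vowel Deletion: [vuzupwo] → [vzpwo]
  B Final Devoicing: no change — [vzpwo]
  C Final Vowel Raising: [vzpwo] → [vzpwu]
/zusutva/:
  A Medial Vowel Deletion: [zusutva] → [zstva]
  B Final Devoicing: no change — [zstva]
  C Final Vowel Raising: no change — [zstva]

[vzpwu], [zstva]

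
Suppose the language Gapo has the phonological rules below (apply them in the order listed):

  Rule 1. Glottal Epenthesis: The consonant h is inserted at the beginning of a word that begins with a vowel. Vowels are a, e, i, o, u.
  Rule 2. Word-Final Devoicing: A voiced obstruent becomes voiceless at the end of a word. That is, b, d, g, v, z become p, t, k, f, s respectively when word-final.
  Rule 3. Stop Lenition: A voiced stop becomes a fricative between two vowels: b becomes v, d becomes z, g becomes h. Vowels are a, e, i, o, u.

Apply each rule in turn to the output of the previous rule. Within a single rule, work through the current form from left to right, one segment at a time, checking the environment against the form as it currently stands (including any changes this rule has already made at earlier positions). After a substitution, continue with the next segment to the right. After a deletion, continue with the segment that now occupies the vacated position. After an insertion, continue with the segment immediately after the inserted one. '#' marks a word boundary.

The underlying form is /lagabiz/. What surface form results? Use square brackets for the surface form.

[lahavis]

Rule 1 Glottal Epenthesis: no change — [lagabiz]
Rule 2 Word-Final Devoicing: [lagabiz] → [lagabis]
Rule 3 Stop Lenition: [lagabis] → [lahavis]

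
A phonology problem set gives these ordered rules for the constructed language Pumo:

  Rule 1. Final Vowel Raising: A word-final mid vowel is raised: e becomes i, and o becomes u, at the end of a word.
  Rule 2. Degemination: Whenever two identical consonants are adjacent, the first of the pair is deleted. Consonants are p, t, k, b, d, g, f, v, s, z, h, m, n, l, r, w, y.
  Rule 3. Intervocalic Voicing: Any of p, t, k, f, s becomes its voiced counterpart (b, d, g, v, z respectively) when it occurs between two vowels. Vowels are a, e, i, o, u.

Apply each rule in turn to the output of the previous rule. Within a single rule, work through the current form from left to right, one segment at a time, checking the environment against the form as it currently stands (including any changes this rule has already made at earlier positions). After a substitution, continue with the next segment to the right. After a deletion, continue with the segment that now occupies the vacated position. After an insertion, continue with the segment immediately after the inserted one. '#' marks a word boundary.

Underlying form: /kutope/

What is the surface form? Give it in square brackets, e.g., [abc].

Rule 1 Final Vowel Raising: [kutope] → [kutopi]
Rule 2 Degemination: no change — [kutopi]
Rule 3 Intervocalic Voicing: [kutopi] → [kudobi]

[kudobi]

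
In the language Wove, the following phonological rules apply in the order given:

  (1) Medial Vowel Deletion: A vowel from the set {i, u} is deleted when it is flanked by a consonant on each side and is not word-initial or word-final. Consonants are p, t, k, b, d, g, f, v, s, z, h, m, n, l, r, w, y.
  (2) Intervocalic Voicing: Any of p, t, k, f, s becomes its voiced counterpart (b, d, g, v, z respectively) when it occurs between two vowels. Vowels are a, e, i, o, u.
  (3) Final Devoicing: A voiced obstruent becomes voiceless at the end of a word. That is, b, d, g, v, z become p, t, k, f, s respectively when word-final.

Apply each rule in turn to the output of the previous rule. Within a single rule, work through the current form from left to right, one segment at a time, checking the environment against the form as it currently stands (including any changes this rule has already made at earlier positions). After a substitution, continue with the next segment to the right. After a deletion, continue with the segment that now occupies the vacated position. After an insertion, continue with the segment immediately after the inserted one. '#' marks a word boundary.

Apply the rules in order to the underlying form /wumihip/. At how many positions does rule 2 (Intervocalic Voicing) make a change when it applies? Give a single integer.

(1) Medial Vowel Deletion: [wumihip] → [wmhp]
(2) Intervocalic Voicing: no change — [wmhp]
(3) Final Devoicing: no change — [wmhp]
Rule 2 changed 0 position(s).

0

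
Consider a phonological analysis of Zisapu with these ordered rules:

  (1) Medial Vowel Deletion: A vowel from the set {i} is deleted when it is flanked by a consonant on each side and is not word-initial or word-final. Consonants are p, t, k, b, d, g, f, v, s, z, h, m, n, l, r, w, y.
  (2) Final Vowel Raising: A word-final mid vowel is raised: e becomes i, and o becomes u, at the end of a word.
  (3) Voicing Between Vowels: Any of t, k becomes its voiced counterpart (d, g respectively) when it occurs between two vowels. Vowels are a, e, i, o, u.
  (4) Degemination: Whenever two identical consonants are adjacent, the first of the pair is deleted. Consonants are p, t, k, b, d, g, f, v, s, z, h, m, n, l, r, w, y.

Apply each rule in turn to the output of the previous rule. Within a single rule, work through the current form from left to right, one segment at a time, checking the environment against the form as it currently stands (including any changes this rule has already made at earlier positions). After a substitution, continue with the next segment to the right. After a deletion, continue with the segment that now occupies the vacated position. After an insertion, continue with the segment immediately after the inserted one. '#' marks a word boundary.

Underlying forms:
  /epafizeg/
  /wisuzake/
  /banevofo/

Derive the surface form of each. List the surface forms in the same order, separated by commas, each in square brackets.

/epafizeg/:
  (1) Medial Vowel Deletion: [epafizeg] → [epafzeg]
  (2) Final Vowel Raising: no change — [epafzeg]
  (3) Voicing Between Vowels: no change — [epafzeg]
  (4) Degemination: no change — [epafzeg]
/wisuzake/:
  (1) Medial Vowel Deletion: [wisuzake] → [wsuzake]
  (2) Final Vowel Raising: [wsuzake] → [wsuzaki]
  (3) Voicing Between Vowels: [wsuzaki] → [wsuzagi]
  (4) Degemination: no change — [wsuzagi]
/banevofo/:
  (1) Medial Vowel Deletion: no change — [banevofo]
  (2) Final Vowel Raising: [banevofo] → [banevofu]
  (3) Voicing Between Vowels: no change — [banevofu]
  (4) Degemination: no change — [banevofu]

[epafzeg], [wsuzagi], [banevofu]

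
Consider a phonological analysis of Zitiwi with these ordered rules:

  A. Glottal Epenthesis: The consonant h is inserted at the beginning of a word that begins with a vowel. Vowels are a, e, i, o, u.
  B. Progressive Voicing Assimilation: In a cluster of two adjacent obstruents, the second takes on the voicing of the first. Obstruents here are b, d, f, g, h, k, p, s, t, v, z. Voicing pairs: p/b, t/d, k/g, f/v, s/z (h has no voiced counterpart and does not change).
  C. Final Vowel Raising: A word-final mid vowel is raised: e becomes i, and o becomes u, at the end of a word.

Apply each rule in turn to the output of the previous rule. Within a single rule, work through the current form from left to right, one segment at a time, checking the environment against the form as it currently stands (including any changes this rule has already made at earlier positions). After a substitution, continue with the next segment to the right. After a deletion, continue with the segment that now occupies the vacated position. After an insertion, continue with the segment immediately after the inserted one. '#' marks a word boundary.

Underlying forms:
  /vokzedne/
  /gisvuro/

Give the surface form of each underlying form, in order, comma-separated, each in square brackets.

[voksedni], [gisfuru]

/vokzedne/:
  A Glottal Epenthesis: no change — [vokzedne]
  B Progressive Voicing Assimilation: [vokzedne] → [voksedne]
  C Final Vowel Raising: [voksedne] → [voksedni]
/gisvuro/:
  A Glottal Epenthesis: no change — [gisvuro]
  B Progressive Voicing Assimilation: [gisvuro] → [gisfuro]
  C Final Vowel Raising: [gisfuro] → [gisfuru]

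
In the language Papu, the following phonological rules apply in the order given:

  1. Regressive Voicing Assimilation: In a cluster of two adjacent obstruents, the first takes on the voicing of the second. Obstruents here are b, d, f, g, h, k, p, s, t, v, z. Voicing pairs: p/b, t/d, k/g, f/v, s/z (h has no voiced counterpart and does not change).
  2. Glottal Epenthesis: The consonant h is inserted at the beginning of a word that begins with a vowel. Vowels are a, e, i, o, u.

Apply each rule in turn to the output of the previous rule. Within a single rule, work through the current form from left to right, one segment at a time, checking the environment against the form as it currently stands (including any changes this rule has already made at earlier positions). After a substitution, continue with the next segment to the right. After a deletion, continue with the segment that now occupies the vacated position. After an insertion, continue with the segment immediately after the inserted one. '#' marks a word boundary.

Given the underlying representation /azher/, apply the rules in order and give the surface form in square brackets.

[hasher]

1 Regressive Voicing Assimilation: [azher] → [asher]
2 Glottal Epenthesis: [asher] → [hasher]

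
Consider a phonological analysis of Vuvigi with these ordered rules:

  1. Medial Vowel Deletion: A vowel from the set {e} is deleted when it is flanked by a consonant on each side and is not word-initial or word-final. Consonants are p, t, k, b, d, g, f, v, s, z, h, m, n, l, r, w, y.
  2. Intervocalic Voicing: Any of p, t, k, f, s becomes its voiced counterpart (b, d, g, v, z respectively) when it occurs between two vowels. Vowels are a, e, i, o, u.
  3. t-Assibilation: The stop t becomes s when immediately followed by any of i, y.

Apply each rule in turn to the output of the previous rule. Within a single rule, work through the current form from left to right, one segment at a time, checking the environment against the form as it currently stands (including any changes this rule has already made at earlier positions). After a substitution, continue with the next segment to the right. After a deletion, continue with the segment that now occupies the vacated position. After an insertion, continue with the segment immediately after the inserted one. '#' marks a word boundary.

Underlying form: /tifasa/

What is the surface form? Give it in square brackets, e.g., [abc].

1 Medial Vowel Deletion: no change — [tifasa]
2 Intervocalic Voicing: [tifasa] → [tivaza]
3 t-Assibilation: [tivaza] → [sivaza]

[sivaza]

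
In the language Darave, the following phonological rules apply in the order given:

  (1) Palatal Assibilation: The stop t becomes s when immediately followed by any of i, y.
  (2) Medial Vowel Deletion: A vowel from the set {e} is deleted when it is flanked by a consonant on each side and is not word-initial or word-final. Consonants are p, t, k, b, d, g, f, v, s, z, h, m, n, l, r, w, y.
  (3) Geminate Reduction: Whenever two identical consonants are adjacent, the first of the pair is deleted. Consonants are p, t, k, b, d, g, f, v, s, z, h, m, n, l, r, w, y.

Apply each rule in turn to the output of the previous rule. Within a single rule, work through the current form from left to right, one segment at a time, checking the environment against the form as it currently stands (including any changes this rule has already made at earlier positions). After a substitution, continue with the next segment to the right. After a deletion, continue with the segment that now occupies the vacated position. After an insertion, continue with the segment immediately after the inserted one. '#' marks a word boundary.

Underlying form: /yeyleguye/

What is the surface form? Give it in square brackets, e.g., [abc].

(1) Palatal Assibilation: no change — [yeyleguye]
(2) Medial Vowel Deletion: [yeyleguye] → [yylguye]
(3) Geminate Reduction: [yylguye] → [ylguye]

[ylguye]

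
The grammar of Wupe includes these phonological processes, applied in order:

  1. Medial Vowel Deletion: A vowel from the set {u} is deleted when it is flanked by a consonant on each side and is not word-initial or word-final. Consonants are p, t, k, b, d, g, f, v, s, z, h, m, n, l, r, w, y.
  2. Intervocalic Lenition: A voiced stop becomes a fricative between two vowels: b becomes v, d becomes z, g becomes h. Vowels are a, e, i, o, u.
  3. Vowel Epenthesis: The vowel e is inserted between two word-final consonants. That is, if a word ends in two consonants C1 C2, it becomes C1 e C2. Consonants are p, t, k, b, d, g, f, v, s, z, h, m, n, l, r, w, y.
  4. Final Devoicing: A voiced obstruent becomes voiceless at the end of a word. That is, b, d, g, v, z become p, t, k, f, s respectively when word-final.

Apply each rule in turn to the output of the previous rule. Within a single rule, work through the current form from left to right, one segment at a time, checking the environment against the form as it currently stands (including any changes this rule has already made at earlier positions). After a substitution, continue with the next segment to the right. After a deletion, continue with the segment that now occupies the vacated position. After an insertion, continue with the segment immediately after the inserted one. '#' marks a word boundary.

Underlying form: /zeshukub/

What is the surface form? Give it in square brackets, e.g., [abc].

1 Medial Vowel Deletion: [zeshukub] → [zeshkb]
2 Intervocalic Lenition: no change — [zeshkb]
3 Vowel Epenthesis: [zeshkb] → [zeshkeb]
4 Final Devoicing: [zeshkeb] → [zeshkep]

[zeshkep]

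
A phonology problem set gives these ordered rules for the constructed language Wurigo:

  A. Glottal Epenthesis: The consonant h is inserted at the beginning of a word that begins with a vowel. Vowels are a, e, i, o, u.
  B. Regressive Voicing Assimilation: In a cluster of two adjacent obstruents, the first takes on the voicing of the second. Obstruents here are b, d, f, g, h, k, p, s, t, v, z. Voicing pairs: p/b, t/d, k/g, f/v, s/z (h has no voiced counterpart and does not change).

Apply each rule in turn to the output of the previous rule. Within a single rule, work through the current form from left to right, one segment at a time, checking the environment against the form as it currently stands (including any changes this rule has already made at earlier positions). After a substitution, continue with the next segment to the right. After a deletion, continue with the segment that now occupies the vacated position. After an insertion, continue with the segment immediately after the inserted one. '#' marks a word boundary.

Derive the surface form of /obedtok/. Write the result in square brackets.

A Glottal Epenthesis: [obedtok] → [hobedtok]
B Regressive Voicing Assimilation: [hobedtok] → [hobettok]

[hobettok]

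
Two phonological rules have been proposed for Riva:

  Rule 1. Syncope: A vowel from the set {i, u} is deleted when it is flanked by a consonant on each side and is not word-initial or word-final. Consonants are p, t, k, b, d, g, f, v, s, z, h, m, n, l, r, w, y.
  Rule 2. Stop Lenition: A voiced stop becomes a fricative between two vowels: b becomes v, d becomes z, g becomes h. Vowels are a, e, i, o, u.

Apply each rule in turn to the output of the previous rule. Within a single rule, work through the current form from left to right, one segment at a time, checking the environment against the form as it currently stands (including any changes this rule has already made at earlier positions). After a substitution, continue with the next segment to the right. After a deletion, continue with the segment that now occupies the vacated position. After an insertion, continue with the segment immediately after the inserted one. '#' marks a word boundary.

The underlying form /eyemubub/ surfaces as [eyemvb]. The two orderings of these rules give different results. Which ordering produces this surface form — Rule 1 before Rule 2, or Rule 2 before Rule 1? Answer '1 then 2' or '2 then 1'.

2 then 1

Order 1 then 2:
  1 Syncope: [eyemubub] → [eyembb]
  2 Stop Lenition: no change — [eyembb]
  result: [eyembb]
Order 2 then 1:
  2 Stop Lenition: [eyemubub] → [eyemuvub]
  1 Syncope: [eyemuvub] → [eyemvb]
  result: [eyemvb]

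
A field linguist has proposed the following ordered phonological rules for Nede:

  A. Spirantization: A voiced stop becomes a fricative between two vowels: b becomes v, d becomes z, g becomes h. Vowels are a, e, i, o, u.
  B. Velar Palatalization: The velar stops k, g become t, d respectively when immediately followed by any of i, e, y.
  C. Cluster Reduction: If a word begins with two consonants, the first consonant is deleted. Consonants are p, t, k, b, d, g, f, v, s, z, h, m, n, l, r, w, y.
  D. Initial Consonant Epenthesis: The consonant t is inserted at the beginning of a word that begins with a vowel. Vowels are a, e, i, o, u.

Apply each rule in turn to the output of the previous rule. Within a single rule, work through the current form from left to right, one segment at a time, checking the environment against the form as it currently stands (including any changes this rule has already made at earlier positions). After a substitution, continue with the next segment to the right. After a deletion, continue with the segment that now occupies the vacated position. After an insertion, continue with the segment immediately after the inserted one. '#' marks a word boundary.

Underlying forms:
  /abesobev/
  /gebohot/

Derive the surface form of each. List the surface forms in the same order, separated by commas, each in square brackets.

/abesobev/:
  A Spirantization: [abesobev] → [avesovev]
  B Velar Palatalization: no change — [avesovev]
  C Cluster Reduction: no change — [avesovev]
  D Initial Consonant Epenthesis: [avesovev] → [tavesovev]
/gebohot/:
  A Spirantization: [gebohot] → [gevohot]
  B Velar Palatalization: [gevohot] → [devohot]
  C Cluster Reduction: no change — [devohot]
  D Initial Consonant Epenthesis: no change — [devohot]

[tavesovev], [devohot]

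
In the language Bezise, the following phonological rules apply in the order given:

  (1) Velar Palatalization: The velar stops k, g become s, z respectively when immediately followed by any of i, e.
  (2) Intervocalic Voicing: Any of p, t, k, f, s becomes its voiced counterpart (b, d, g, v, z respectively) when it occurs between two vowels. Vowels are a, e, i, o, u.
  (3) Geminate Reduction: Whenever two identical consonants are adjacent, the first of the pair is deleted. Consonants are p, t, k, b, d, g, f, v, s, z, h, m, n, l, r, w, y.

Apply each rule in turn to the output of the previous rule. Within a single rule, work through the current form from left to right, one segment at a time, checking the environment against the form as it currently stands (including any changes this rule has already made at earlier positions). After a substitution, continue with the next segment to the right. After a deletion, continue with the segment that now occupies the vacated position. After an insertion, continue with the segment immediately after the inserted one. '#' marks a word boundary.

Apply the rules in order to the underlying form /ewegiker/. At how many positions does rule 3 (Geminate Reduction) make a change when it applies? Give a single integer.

0

(1) Velar Palatalization: [ewegiker] → [eweziser]
(2) Intervocalic Voicing: [eweziser] → [ewezizer]
(3) Geminate Reduction: no change — [ewezizer]
Rule 3 changed 0 position(s).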